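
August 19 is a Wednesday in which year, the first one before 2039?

From one year to the next, a fixed date's weekday advances by 1, or by 2 when a Feb 29 lies between the two dates.
2039: August 19 is Friday.
2038: Thursday (−1)
2037: Wednesday (−1)
August 19 falls on a Wednesday in 2037.

2037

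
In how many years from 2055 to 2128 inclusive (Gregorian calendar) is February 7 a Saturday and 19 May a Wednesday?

3

Check each year's weekday for February 7 and 19 May:
  2055: Sun/Wed  2056: Mon/Fri  2057: Wed/Sat  2058: Thu/Sun  2059: Fri/Mon  2060: Sat/Wed ✓  2061: Mon/Thu  2062: Tue/Fri  2063: Wed/Sat  2064: Thu/Mon  2065: Sat/Tue  2066: Sun/Wed  2067: Mon/Thu  2068: Tue/Sat  …(46 more)…  2115: Thu/Sun  2116: Fri/Tue  2117: Sun/Wed  2118: Mon/Thu  2119: Tue/Fri  2120: Wed/Sun  2121: Fri/Mon  2122: Sat/Tue  2123: Sun/Wed  2124: Mon/Fri  2125: Wed/Sat  2126: Thu/Sun  2127: Fri/Mon  2128: Sat/Wed ✓
Both conditions hold in: 2060, 2088, 2128 — 3.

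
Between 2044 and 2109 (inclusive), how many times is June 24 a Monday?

9

Track June 24's weekday year by year (advancing +1, or +2 across a Feb 29):
  2044: Fri  2045: Sat (+1)  2046: Sun (+1)  2047: Mon (+1) ✓  2048: Wed (+2)
  2049: Thu (+1)  2050: Fri (+1)  2051: Sat (+1)  2052: Mon (+2) ✓  2053: Tue (+1)
  2054: Wed (+1)  2055: Thu (+1)  2056: Sat (+2)  2057: Sun (+1)  … (38 more years) …
  2096: Sun (+2)  2097: Mon (+1) ✓  2098: Tue (+1)  2099: Wed (+1)  2100: Thu (+1)
  2101: Fri (+1)  2102: Sat (+1)  2103: Sun (+1)  2104: Tue (+2)  2105: Wed (+1)
  2106: Thu (+1)  2107: Fri (+1)  2108: Sun (+2)  2109: Mon (+1) ✓
Monday years: 2047, 2052, 2058, 2069, 2075, 2080, 2086, 2097, 2109 — 9 in total.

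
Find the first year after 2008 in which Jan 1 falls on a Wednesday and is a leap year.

2020

Jan 1 advances by 2 weekdays after a leap year and by 1 after a common year.
2008: Jan 1 is Tuesday (leap).
2009: Thursday
2010: Friday
2011: Saturday
2012: Sunday (leap)
2013: Tuesday
2014: Wednesday
2015: Thursday
2016: Friday (leap)
2017: Sunday
2018: Monday
2019: Tuesday
2020: Wednesday (leap)
2020 begins on a Wednesday and is a leap year.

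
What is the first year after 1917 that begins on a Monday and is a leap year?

Jan 1 advances by 2 weekdays after a leap year and by 1 after a common year.
1917: Jan 1 is Monday.
1918: Tuesday
1919: Wednesday
1920: Thursday (leap)
1921: Saturday
1922: Sunday
1923: Monday
1924: Tuesday (leap)
1925: Thursday
1926: Friday
1927: Saturday
1928: Sunday (leap)
1929: Tuesday
1930: Wednesday
1931: Thursday
1932: Friday (leap)
1933: Sunday
1934: Monday
1935: Tuesday
1936: Wednesday (leap)
1937: Friday
1938: Saturday
1939: Sunday
1940: Monday (leap)
1940 begins on a Monday and is a leap year.

1940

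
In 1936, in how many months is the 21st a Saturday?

Check the 21st of each month of 1936: Jan 21: Tue, Feb 21: Fri, Mar 21: Sat, Apr 21: Tue, May 21: Thu, Jun 21: Sun, Jul 21: Tue, Aug 21: Fri, Sep 21: Mon, Oct 21: Wed, Nov 21: Sat, Dec 21: Mon.
Saturday occurs in March, November — 2 months.

2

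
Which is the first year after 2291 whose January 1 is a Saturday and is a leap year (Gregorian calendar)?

Jan 1 advances by 2 weekdays after a leap year and by 1 after a common year.
2291: Jan 1 is Thursday.
2292: Friday (leap)
2293: Sunday
2294: Monday
2295: Tuesday
2296: Wednesday (leap)
2297: Friday
2298: Saturday
2299: Sunday
2300: Monday
2301: Tuesday
2302: Wednesday
2303: Thursday
2304: Friday (leap)
2305: Sunday
2306: Monday
2307: Tuesday
2308: Wednesday (leap)
2309: Friday
2310: Saturday
2311: Sunday
2312: Monday (leap)
2313: Wednesday
2314: Thursday
2315: Friday
2316: Saturday (leap)
2316 begins on a Saturday and is a leap year.

2316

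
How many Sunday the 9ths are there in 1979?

2

Check the 9th of each month of 1979: Jan 9: Tue, Feb 9: Fri, Mar 9: Fri, Apr 9: Mon, May 9: Wed, Jun 9: Sat, Jul 9: Mon, Aug 9: Thu, Sep 9: Sun, Oct 9: Tue, Nov 9: Fri, Dec 9: Sun.
Sunday occurs in September, December — 2 months.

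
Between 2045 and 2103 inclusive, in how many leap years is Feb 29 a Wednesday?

2

Leap years in 2045–2103: 13 of them.
Feb 29 weekday advances by 5 (mod 7) from one leap year to the next four years later (or differs when a century non-leap intervenes).
Leap-day weekdays: 2048:Sat 2052:Thu 2056:Tue 2060:Sun 2064:Fri 2068:Wed✓ 2072:Mon 2076:Sat 2080:Thu 2084:Tue 2088:Sun 2092:Fri 2096:Wed✓
Wednesday: 2068, 2096 → 2.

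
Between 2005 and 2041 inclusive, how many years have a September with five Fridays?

11

September has 30 days; it has five Fridays when Friday falls among the first (month-length − 28) days — i.e. when September 1 is one of Friday/Thursday.
September 1 by year: 2005:Thu✓ 2006:Fri✓ 2007:Sat 2008:Mon 2009:Tue 2010:Wed 2011:Thu✓ 2012:Sat 2013:Sun 2014:Mon 2015:Tue 2016:Thu✓ 2017:Fri✓ 2018:Sat 2019:Sun …(7 more)… 2027:Wed 2028:Fri✓ 2029:Sat 2030:Sun 2031:Mon 2032:Wed 2033:Thu✓ 2034:Fri✓ 2035:Sat 2036:Mon 2037:Tue 2038:Wed 2039:Thu✓ 2040:Sat 2041:Sun
Years with five Fridays: 2005, 2006, 2011, 2016, 2017, 2022, 2023, 2028, 2033, 2034, 2039 → 11.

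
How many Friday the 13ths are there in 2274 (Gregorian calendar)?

3

Check the 13th of each month of 2274: Jan 13: Tue, Feb 13: Fri, Mar 13: Fri, Apr 13: Mon, May 13: Wed, Jun 13: Sat, Jul 13: Mon, Aug 13: Thu, Sep 13: Sun, Oct 13: Tue, Nov 13: Fri, Dec 13: Sun.
Friday occurs in February, March, November — 3 months.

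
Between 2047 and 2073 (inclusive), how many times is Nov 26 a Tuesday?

4

Track Nov 26's weekday year by year (advancing +1, or +2 across a Feb 29):
  2047: Tue ✓  2048: Thu (+2)  2049: Fri (+1)  2050: Sat (+1)  2051: Sun (+1)
  2052: Tue (+2) ✓  2053: Wed (+1)  2054: Thu (+1)  2055: Fri (+1)  2056: Sun (+2)
  2057: Mon (+1)  2058: Tue (+1) ✓  2059: Wed (+1)  2060: Fri (+2)  2061: Sat (+1)
  2062: Sun (+1)  2063: Mon (+1)  2064: Wed (+2)  2065: Thu (+1)  2066: Fri (+1)
  2067: Sat (+1)  2068: Mon (+2)  2069: Tue (+1) ✓  2070: Wed (+1)  2071: Thu (+1)
  2072: Sat (+2)  2073: Sun (+1)
Tuesday years: 2047, 2052, 2058, 2069 — 4 in total.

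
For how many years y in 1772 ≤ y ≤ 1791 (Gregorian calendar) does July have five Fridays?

July has 31 days; it has five Fridays when Friday falls among the first (month-length − 28) days — i.e. when July 1 is one of Friday/Thursday/Wednesday.
July 1 by year: 1772:Wed✓ 1773:Thu✓ 1774:Fri✓ 1775:Sat 1776:Mon 1777:Tue 1778:Wed✓ 1779:Thu✓ 1780:Sat 1781:Sun 1782:Mon 1783:Tue 1784:Thu✓ 1785:Fri✓ 1786:Sat 1787:Sun 1788:Tue 1789:Wed✓ 1790:Thu✓ 1791:Fri✓
Years with five Fridays: 1772, 1773, 1774, 1778, 1779, 1784, 1785, 1789, 1790, 1791 → 10.

10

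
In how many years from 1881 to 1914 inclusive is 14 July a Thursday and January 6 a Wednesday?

Check each year's weekday for 14 July and January 6:
  1881: Thu/Thu  1882: Fri/Fri  1883: Sat/Sat  1884: Mon/Sun  1885: Tue/Tue  1886: Wed/Wed  1887: Thu/Thu  1888: Sat/Fri  1889: Sun/Sun  1890: Mon/Mon  1891: Tue/Tue  1892: Thu/Wed ✓  1893: Fri/Fri  1894: Sat/Sat  …(6 more)…  1901: Sun/Sun  1902: Mon/Mon  1903: Tue/Tue  1904: Thu/Wed ✓  1905: Fri/Fri  1906: Sat/Sat  1907: Sun/Sun  1908: Tue/Mon  1909: Wed/Wed  1910: Thu/Thu  1911: Fri/Fri  1912: Sun/Sat  1913: Mon/Mon  1914: Tue/Tue
Both conditions hold in: 1892, 1904 — 2.

2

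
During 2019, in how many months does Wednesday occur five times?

A month of length L has five Wednesdays iff its first Wednesday is on day ≤ L−28 (so day 1–3 in a 31-day month, 1–2 in a 30-day month, day 1 in a leap February).
Checking each month of 2019: Jan starts Tue (31d) ✓; Feb starts Fri (28d); Mar starts Fri (31d); Apr starts Mon (30d); May starts Wed (31d) ✓; Jun starts Sat (30d); Jul starts Mon (31d) ✓; Aug starts Thu (31d); Sep starts Sun (30d); Oct starts Tue (31d) ✓; Nov starts Fri (30d); Dec starts Sun (31d).
Five-Wednesday months: January, May, July, October → 4.

4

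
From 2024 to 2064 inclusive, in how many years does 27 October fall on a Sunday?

6

Track 27 October's weekday year by year (advancing +1, or +2 across a Feb 29):
  2024: Sun ✓  2025: Mon (+1)  2026: Tue (+1)  2027: Wed (+1)  2028: Fri (+2)
  2029: Sat (+1)  2030: Sun (+1) ✓  2031: Mon (+1)  2032: Wed (+2)  2033: Thu (+1)
  2034: Fri (+1)  2035: Sat (+1)  2036: Mon (+2)  2037: Tue (+1)  … (13 more years) …
  2051: Fri (+1)  2052: Sun (+2) ✓  2053: Mon (+1)  2054: Tue (+1)  2055: Wed (+1)
  2056: Fri (+2)  2057: Sat (+1)  2058: Sun (+1) ✓  2059: Mon (+1)  2060: Wed (+2)
  2061: Thu (+1)  2062: Fri (+1)  2063: Sat (+1)  2064: Mon (+2)
Sunday years: 2024, 2030, 2041, 2047, 2052, 2058 — 6 in total.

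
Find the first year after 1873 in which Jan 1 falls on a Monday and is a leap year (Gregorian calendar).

Jan 1 advances by 2 weekdays after a leap year and by 1 after a common year.
1873: Jan 1 is Wednesday.
1874: Thursday
1875: Friday
1876: Saturday (leap)
1877: Monday
1878: Tuesday
1879: Wednesday
1880: Thursday (leap)
1881: Saturday
1882: Sunday
1883: Monday
1884: Tuesday (leap)
1885: Thursday
1886: Friday
1887: Saturday
1888: Sunday (leap)
1889: Tuesday
1890: Wednesday
1891: Thursday
1892: Friday (leap)
1893: Sunday
1894: Monday
1895: Tuesday
1896: Wednesday (leap)
1897: Friday
1898: Saturday
1899: Sunday
1900: Monday
1901: Tuesday
1902: Wednesday
1903: Thursday
1904: Friday (leap)
1905: Sunday
1906: Monday
1907: Tuesday
1908: Wednesday (leap)
1909: Friday
1910: Saturday
1911: Sunday
1912: Monday (leap)
1912 begins on a Monday and is a leap year.

1912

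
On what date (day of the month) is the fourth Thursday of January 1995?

26

January 1, 1995 is a Sunday, so the first Thursday is the 5th.
The fourth Thursday is 5 + 21 = 26.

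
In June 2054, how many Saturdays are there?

June 2054 has 30 days and begins on Monday.
The first Saturday is June 6.
Saturdays fall on 6, 13, 20, 27 — that's 4.

4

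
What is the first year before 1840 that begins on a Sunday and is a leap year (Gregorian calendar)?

1832

Jan 1 advances by 2 weekdays after a leap year and by 1 after a common year.
1840: Jan 1 is Wednesday (leap).
1839: Tuesday
1838: Monday
1837: Sunday
1836: Friday (leap)
1835: Thursday
1834: Wednesday
1833: Tuesday
1832: Sunday (leap)
1832 begins on a Sunday and is a leap year.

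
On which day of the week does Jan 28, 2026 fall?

Wednesday

January 1, 2026 is a Thursday.
January 28 is day 28 of the year, i.e. 27 days after Jan 1.
27 mod 7 = 6, so advance 6 weekdays from Thursday: Wednesday.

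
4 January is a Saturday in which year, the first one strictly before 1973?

1969

From one year to the next, a fixed date's weekday advances by 1, or by 2 when a Feb 29 lies between the two dates.
1973: January 4 is Thursday.
1972: Tuesday (−2)
1971: Monday (−1)
1970: Sunday (−1)
1969: Saturday (−1)
4 January falls on a Saturday in 1969.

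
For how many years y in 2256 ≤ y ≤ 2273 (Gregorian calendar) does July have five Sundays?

July has 31 days; it has five Sundays when Sunday falls among the first (month-length − 28) days — i.e. when July 1 is one of Sunday/Saturday/Friday.
July 1 by year: 2256:Tue 2257:Wed 2258:Thu 2259:Fri✓ 2260:Sun✓ 2261:Mon 2262:Tue 2263:Wed 2264:Fri✓ 2265:Sat✓ 2266:Sun✓ 2267:Mon 2268:Wed 2269:Thu 2270:Fri✓ 2271:Sat✓ 2272:Mon 2273:Tue
Years with five Sundays: 2259, 2260, 2264, 2265, 2266, 2270, 2271 → 7.

7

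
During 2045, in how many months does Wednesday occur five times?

A month of length L has five Wednesdays iff its first Wednesday is on day ≤ L−28 (so day 1–3 in a 31-day month, 1–2 in a 30-day month, day 1 in a leap February).
Checking each month of 2045: Jan starts Sun (31d); Feb starts Wed (28d); Mar starts Wed (31d) ✓; Apr starts Sat (30d); May starts Mon (31d) ✓; Jun starts Thu (30d); Jul starts Sat (31d); Aug starts Tue (31d) ✓; Sep starts Fri (30d); Oct starts Sun (31d); Nov starts Wed (30d) ✓; Dec starts Fri (31d).
Five-Wednesday months: March, May, August, November → 4.

4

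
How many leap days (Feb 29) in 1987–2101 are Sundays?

4

Leap years in 1987–2101: 28 of them.
Feb 29 weekday advances by 5 (mod 7) from one leap year to the next four years later (or differs when a century non-leap intervenes).
Leap-day weekdays: 1988:Mon 1992:Sat 1996:Thu 2000:Tue 2004:Sun✓ 2008:Fri 2012:Wed 2016:Mon 2020:Sat 2024:Thu 2028:Tue 2032:Sun✓ 2036:Fri 2040:Wed 2044:Mon 2048:Sat 2052:Thu 2056:Tue 2060:Sun✓ 2064:Fri 2068:Wed 2072:Mon 2076:Sat 2080:Thu 2084:Tue 2088:Sun✓ 2092:Fri 2096:Wed
Sunday: 2004, 2032, 2060, 2088 → 4.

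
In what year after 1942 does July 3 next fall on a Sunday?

From one year to the next, a fixed date's weekday advances by 1, or by 2 when a Feb 29 lies between the two dates.
1942: July 3 is Friday.
1943: Saturday (+1)
1944: Monday (+2)
1945: Tuesday (+1)
1946: Wednesday (+1)
1947: Thursday (+1)
1948: Saturday (+2)
1949: Sunday (+1)
July 3 falls on a Sunday in 1949.

1949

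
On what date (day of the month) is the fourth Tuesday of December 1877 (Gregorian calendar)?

December 1, 1877 is a Saturday, so the first Tuesday is the 4th.
The fourth Tuesday is 4 + 21 = 25.

25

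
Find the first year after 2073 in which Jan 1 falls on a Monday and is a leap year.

2080

Jan 1 advances by 2 weekdays after a leap year and by 1 after a common year.
2073: Jan 1 is Sunday.
2074: Monday
2075: Tuesday
2076: Wednesday (leap)
2077: Friday
2078: Saturday
2079: Sunday
2080: Monday (leap)
2080 begins on a Monday and is a leap year.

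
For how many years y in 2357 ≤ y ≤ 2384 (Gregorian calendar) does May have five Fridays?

12

May has 31 days; it has five Fridays when Friday falls among the first (month-length − 28) days — i.e. when May 1 is one of Friday/Thursday/Wednesday.
May 1 by year: 2357:Wed✓ 2358:Thu✓ 2359:Fri✓ 2360:Sun 2361:Mon 2362:Tue 2363:Wed✓ 2364:Fri✓ 2365:Sat 2366:Sun 2367:Mon 2368:Wed✓ 2369:Thu✓ 2370:Fri✓ 2371:Sat 2372:Mon 2373:Tue 2374:Wed✓ 2375:Thu✓ 2376:Sat 2377:Sun 2378:Mon 2379:Tue 2380:Thu✓ 2381:Fri✓ 2382:Sat 2383:Sun 2384:Tue
Years with five Fridays: 2357, 2358, 2359, 2363, 2364, 2368, 2369, 2370, 2374, 2375, 2380, 2381 → 12.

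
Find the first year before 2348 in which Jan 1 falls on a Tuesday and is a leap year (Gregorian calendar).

Jan 1 advances by 2 weekdays after a leap year and by 1 after a common year.
2348: Jan 1 is Thursday (leap).
2347: Wednesday
2346: Tuesday
2345: Monday
2344: Saturday (leap)
2343: Friday
2342: Thursday
2341: Wednesday
2340: Monday (leap)
2339: Sunday
2338: Saturday
2337: Friday
2336: Wednesday (leap)
2335: Tuesday
2334: Monday
2333: Sunday
2332: Friday (leap)
2331: Thursday
2330: Wednesday
2329: Tuesday
2328: Sunday (leap)
2327: Saturday
2326: Friday
2325: Thursday
2324: Tuesday (leap)
2324 begins on a Tuesday and is a leap year.

2324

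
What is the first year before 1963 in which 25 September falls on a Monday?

From one year to the next, a fixed date's weekday advances by 1, or by 2 when a Feb 29 lies between the two dates.
1963: September 25 is Wednesday.
1962: Tuesday (−1)
1961: Monday (−1)
25 September falls on a Monday in 1961.

1961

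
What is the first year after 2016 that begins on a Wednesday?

2020

Jan 1 advances by 2 weekdays after a leap year and by 1 after a common year.
2016: Jan 1 is Friday (leap).
2017: Sunday
2018: Monday
2019: Tuesday
2020: Wednesday (leap)
2020 begins on a Wednesday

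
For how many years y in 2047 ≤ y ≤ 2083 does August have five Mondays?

17

August has 31 days; it has five Mondays when Monday falls among the first (month-length − 28) days — i.e. when August 1 is one of Monday/Sunday/Saturday.
August 1 by year: 2047:Thu 2048:Sat✓ 2049:Sun✓ 2050:Mon✓ 2051:Tue 2052:Thu 2053:Fri 2054:Sat✓ 2055:Sun✓ 2056:Tue 2057:Wed 2058:Thu 2059:Fri 2060:Sun✓ 2061:Mon✓ …(7 more)… 2069:Thu 2070:Fri 2071:Sat✓ 2072:Mon✓ 2073:Tue 2074:Wed 2075:Thu 2076:Sat✓ 2077:Sun✓ 2078:Mon✓ 2079:Tue 2080:Thu 2081:Fri 2082:Sat✓ 2083:Sun✓
Years with five Mondays: 2048, 2049, 2050, 2054, 2055, 2060, 2061, 2065, 2066, 2067, 2071, 2072, 2076, 2077, 2078, 2082, 2083 → 17.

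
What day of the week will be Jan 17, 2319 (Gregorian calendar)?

Friday

January 1, 2319 is a Wednesday.
January 17 is day 17 of the year, i.e. 16 days after Jan 1.
16 mod 7 = 2, so advance 2 weekdays from Wednesday: Friday.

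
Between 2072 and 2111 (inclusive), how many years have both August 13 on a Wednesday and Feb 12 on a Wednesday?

Check each year's weekday for August 13 and Feb 12:
  2072: Sat/Fri  2073: Sun/Sun  2074: Mon/Mon  2075: Tue/Tue  2076: Thu/Wed  2077: Fri/Fri  2078: Sat/Sat  2079: Sun/Sun  2080: Tue/Mon  2081: Wed/Wed ✓  2082: Thu/Thu  2083: Fri/Fri  2084: Sun/Sat  2085: Mon/Mon  …(12 more)…  2098: Wed/Wed ✓  2099: Thu/Thu  2100: Fri/Fri  2101: Sat/Sat  2102: Sun/Sun  2103: Mon/Mon  2104: Wed/Tue  2105: Thu/Thu  2106: Fri/Fri  2107: Sat/Sat  2108: Mon/Sun  2109: Tue/Tue  2110: Wed/Wed ✓  2111: Thu/Thu
Both conditions hold in: 2081, 2087, 2098, 2110 — 4.

4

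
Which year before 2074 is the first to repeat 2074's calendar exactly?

Two years share a calendar iff Jan 1 falls on the same weekday and both are leap or both are common. 2074: Jan 1 is Monday, common year.
2073: Jan 1 Sunday, common
2072: Jan 1 Friday, leap
2071: Jan 1 Thursday, common
2070: Jan 1 Wednesday, common
2069: Jan 1 Tuesday, common
2068: Jan 1 Sunday, leap
2067: Jan 1 Saturday, common
2066: Jan 1 Friday, common
2065: Jan 1 Thursday, common
2064: Jan 1 Tuesday, leap
2063: Jan 1 Monday, common
2063 matches on both conditions.

2063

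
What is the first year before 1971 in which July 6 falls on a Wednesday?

From one year to the next, a fixed date's weekday advances by 1, or by 2 when a Feb 29 lies between the two dates.
1971: July 6 is Tuesday.
1970: Monday (−1)
1969: Sunday (−1)
1968: Saturday (−1)
1967: Thursday (−2)
1966: Wednesday (−1)
July 6 falls on a Wednesday in 1966.

1966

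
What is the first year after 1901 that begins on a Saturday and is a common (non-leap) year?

Jan 1 advances by 2 weekdays after a leap year and by 1 after a common year.
1901: Jan 1 is Tuesday.
1902: Wednesday
1903: Thursday
1904: Friday (leap)
1905: Sunday
1906: Monday
1907: Tuesday
1908: Wednesday (leap)
1909: Friday
1910: Saturday
1910 begins on a Saturday and is a common year.

1910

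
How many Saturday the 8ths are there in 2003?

Check the 8th of each month of 2003: Jan 8: Wed, Feb 8: Sat, Mar 8: Sat, Apr 8: Tue, May 8: Thu, Jun 8: Sun, Jul 8: Tue, Aug 8: Fri, Sep 8: Mon, Oct 8: Wed, Nov 8: Sat, Dec 8: Mon.
Saturday occurs in February, March, November — 3 months.

3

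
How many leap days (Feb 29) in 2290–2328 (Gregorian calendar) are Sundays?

1

Leap years in 2290–2328: 9 of them.
Feb 29 weekday advances by 5 (mod 7) from one leap year to the next four years later (or differs when a century non-leap intervenes).
Leap-day weekdays: 2292:Mon 2296:Sat 2304:Mon 2308:Sat 2312:Thu 2316:Tue 2320:Sun✓ 2324:Fri 2328:Wed
Sunday: 2320 → 1.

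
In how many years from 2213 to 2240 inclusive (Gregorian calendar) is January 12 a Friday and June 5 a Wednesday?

1

Check each year's weekday for January 12 and June 5:
  2213: Tue/Sat  2214: Wed/Sun  2215: Thu/Mon  2216: Fri/Wed ✓  2217: Sun/Thu  2218: Mon/Fri  2219: Tue/Sat  2220: Wed/Mon  2221: Fri/Tue  2222: Sat/Wed  2223: Sun/Thu  2224: Mon/Sat  2225: Wed/Sun  2226: Thu/Mon  2227: Fri/Tue  2228: Sat/Thu  2229: Mon/Fri  2230: Tue/Sat  2231: Wed/Sun  2232: Thu/Tue  2233: Sat/Wed  2234: Sun/Thu  2235: Mon/Fri  2236: Tue/Sun  2237: Thu/Mon  2238: Fri/Tue  2239: Sat/Wed  2240: Sun/Fri
Both conditions hold in: 2216 — 1.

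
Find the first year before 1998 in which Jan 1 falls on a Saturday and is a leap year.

Jan 1 advances by 2 weekdays after a leap year and by 1 after a common year.
1998: Jan 1 is Thursday.
1997: Wednesday
1996: Monday (leap)
1995: Sunday
1994: Saturday
1993: Friday
1992: Wednesday (leap)
1991: Tuesday
1990: Monday
1989: Sunday
1988: Friday (leap)
1987: Thursday
1986: Wednesday
1985: Tuesday
1984: Sunday (leap)
1983: Saturday
1982: Friday
1981: Thursday
1980: Tuesday (leap)
1979: Monday
1978: Sunday
1977: Saturday
1976: Thursday (leap)
1975: Wednesday
1974: Tuesday
1973: Monday
1972: Saturday (leap)
1972 begins on a Saturday and is a leap year.

1972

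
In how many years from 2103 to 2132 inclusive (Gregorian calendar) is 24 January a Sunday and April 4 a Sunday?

3

Check each year's weekday for 24 January and April 4:
  2103: Wed/Wed  2104: Thu/Fri  2105: Sat/Sat  2106: Sun/Sun ✓  2107: Mon/Mon  2108: Tue/Wed  2109: Thu/Thu  2110: Fri/Fri  2111: Sat/Sat  2112: Sun/Mon  2113: Tue/Tue  2114: Wed/Wed  2115: Thu/Thu  2116: Fri/Sat  2117: Sun/Sun ✓  2118: Mon/Mon  2119: Tue/Tue  2120: Wed/Thu  2121: Fri/Fri  2122: Sat/Sat  2123: Sun/Sun ✓  2124: Mon/Tue  2125: Wed/Wed  2126: Thu/Thu  2127: Fri/Fri  2128: Sat/Sun  2129: Mon/Mon  2130: Tue/Tue  2131: Wed/Wed  2132: Thu/Fri
Both conditions hold in: 2106, 2117, 2123 — 3.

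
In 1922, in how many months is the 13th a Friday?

2

Check the 13th of each month of 1922: Jan 13: Fri, Feb 13: Mon, Mar 13: Mon, Apr 13: Thu, May 13: Sat, Jun 13: Tue, Jul 13: Thu, Aug 13: Sun, Sep 13: Wed, Oct 13: Fri, Nov 13: Mon, Dec 13: Wed.
Friday occurs in January, October — 2 months.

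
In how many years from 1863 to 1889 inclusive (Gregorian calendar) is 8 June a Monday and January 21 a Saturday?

0

Check each year's weekday for 8 June and January 21:
  1863: Mon/Wed  1864: Wed/Thu  1865: Thu/Sat  1866: Fri/Sun  1867: Sat/Mon  1868: Mon/Tue  1869: Tue/Thu  1870: Wed/Fri  1871: Thu/Sat  1872: Sat/Sun  1873: Sun/Tue  1874: Mon/Wed  1875: Tue/Thu  1876: Thu/Fri  1877: Fri/Sun  1878: Sat/Mon  1879: Sun/Tue  1880: Tue/Wed  1881: Wed/Fri  1882: Thu/Sat  1883: Fri/Sun  1884: Sun/Mon  1885: Mon/Wed  1886: Tue/Thu  1887: Wed/Fri  1888: Fri/Sat  1889: Sat/Mon
Both conditions hold in: no year — 0.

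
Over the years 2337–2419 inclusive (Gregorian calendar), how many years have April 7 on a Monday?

Track April 7's weekday year by year (advancing +1, or +2 across a Feb 29):
  2337: Wed  2338: Thu (+1)  2339: Fri (+1)  2340: Sun (+2)  2341: Mon (+1) ✓
  2342: Tue (+1)  2343: Wed (+1)  2344: Fri (+2)  2345: Sat (+1)  2346: Sun (+1)
  2347: Mon (+1) ✓  2348: Wed (+2)  2349: Thu (+1)  2350: Fri (+1)  … (55 more years) …
  2406: Fri (+1)  2407: Sat (+1)  2408: Mon (+2) ✓  2409: Tue (+1)  2410: Wed (+1)
  2411: Thu (+1)  2412: Sat (+2)  2413: Sun (+1)  2414: Mon (+1) ✓  2415: Tue (+1)
  2416: Thu (+2)  2417: Fri (+1)  2418: Sat (+1)  2419: Sun (+1)
Monday years: 2341, 2347, 2352, 2358, 2369, 2375, 2380, 2386, 2397, 2403, 2408, 2414 — 12 in total.

12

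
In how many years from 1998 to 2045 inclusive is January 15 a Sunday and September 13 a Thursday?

2

Check each year's weekday for January 15 and September 13:
  1998: Thu/Sun  1999: Fri/Mon  2000: Sat/Wed  2001: Mon/Thu  2002: Tue/Fri  2003: Wed/Sat  2004: Thu/Mon  2005: Sat/Tue  2006: Sun/Wed  2007: Mon/Thu  2008: Tue/Sat  2009: Thu/Sun  2010: Fri/Mon  2011: Sat/Tue  …(20 more)…  2032: Thu/Mon  2033: Sat/Tue  2034: Sun/Wed  2035: Mon/Thu  2036: Tue/Sat  2037: Thu/Sun  2038: Fri/Mon  2039: Sat/Tue  2040: Sun/Thu ✓  2041: Tue/Fri  2042: Wed/Sat  2043: Thu/Sun  2044: Fri/Tue  2045: Sun/Wed
Both conditions hold in: 2012, 2040 — 2.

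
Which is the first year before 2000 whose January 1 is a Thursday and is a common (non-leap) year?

1998

Jan 1 advances by 2 weekdays after a leap year and by 1 after a common year.
2000: Jan 1 is Saturday (leap).
1999: Friday
1998: Thursday
1998 begins on a Thursday and is a common year.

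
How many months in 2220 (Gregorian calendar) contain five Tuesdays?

4

A month of length L has five Tuesdays iff its first Tuesday is on day ≤ L−28 (so day 1–3 in a 31-day month, 1–2 in a 30-day month, day 1 in a leap February).
Checking each month of 2220: Jan starts Sat (31d); Feb starts Tue (29d) ✓; Mar starts Wed (31d); Apr starts Sat (30d); May starts Mon (31d) ✓; Jun starts Thu (30d); Jul starts Sat (31d); Aug starts Tue (31d) ✓; Sep starts Fri (30d); Oct starts Sun (31d) ✓; Nov starts Wed (30d); Dec starts Fri (31d).
Five-Tuesday months: February, May, August, October → 4.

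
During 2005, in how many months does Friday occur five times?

4

A month of length L has five Fridays iff its first Friday is on day ≤ L−28 (so day 1–3 in a 31-day month, 1–2 in a 30-day month, day 1 in a leap February).
Checking each month of 2005: Jan starts Sat (31d); Feb starts Tue (28d); Mar starts Tue (31d); Apr starts Fri (30d) ✓; May starts Sun (31d); Jun starts Wed (30d); Jul starts Fri (31d) ✓; Aug starts Mon (31d); Sep starts Thu (30d) ✓; Oct starts Sat (31d); Nov starts Tue (30d); Dec starts Thu (31d) ✓.
Five-Friday months: April, July, September, December → 4.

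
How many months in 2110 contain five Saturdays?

A month of length L has five Saturdays iff its first Saturday is on day ≤ L−28 (so day 1–3 in a 31-day month, 1–2 in a 30-day month, day 1 in a leap February).
Checking each month of 2110: Jan starts Wed (31d); Feb starts Sat (28d); Mar starts Sat (31d) ✓; Apr starts Tue (30d); May starts Thu (31d) ✓; Jun starts Sun (30d); Jul starts Tue (31d); Aug starts Fri (31d) ✓; Sep starts Mon (30d); Oct starts Wed (31d); Nov starts Sat (30d) ✓; Dec starts Mon (31d).
Five-Saturday months: March, May, August, November → 4.

4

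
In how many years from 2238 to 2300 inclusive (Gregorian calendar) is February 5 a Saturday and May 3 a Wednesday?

Check each year's weekday for February 5 and May 3:
  2238: Mon/Thu  2239: Tue/Fri  2240: Wed/Sun  2241: Fri/Mon  2242: Sat/Tue  2243: Sun/Wed  2244: Mon/Fri  2245: Wed/Sat  2246: Thu/Sun  2247: Fri/Mon  2248: Sat/Wed ✓  2249: Mon/Thu  2250: Tue/Fri  2251: Wed/Sat  …(35 more)…  2287: Sat/Tue  2288: Sun/Thu  2289: Tue/Fri  2290: Wed/Sat  2291: Thu/Sun  2292: Fri/Tue  2293: Sun/Wed  2294: Mon/Thu  2295: Tue/Fri  2296: Wed/Sun  2297: Fri/Mon  2298: Sat/Tue  2299: Sun/Wed  2300: Mon/Thu
Both conditions hold in: 2248, 2276 — 2.

2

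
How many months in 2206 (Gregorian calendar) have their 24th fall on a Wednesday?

2

Check the 24th of each month of 2206: Jan 24: Fri, Feb 24: Mon, Mar 24: Mon, Apr 24: Thu, May 24: Sat, Jun 24: Tue, Jul 24: Thu, Aug 24: Sun, Sep 24: Wed, Oct 24: Fri, Nov 24: Mon, Dec 24: Wed.
Wednesday occurs in September, December — 2 months.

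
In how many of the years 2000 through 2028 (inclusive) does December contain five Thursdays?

December has 31 days; it has five Thursdays when Thursday falls among the first (month-length − 28) days — i.e. when December 1 is one of Thursday/Wednesday/Tuesday.
December 1 by year: 2000:Fri 2001:Sat 2002:Sun 2003:Mon 2004:Wed✓ 2005:Thu✓ 2006:Fri 2007:Sat 2008:Mon 2009:Tue✓ 2010:Wed✓ 2011:Thu✓ 2012:Sat 2013:Sun 2014:Mon 2015:Tue✓ 2016:Thu✓ 2017:Fri 2018:Sat 2019:Sun 2020:Tue✓ 2021:Wed✓ 2022:Thu✓ 2023:Fri 2024:Sun 2025:Mon 2026:Tue✓ 2027:Wed✓ 2028:Fri
Years with five Thursdays: 2004, 2005, 2009, 2010, 2011, 2015, 2016, 2020, 2021, 2022, 2026, 2027 → 12.

12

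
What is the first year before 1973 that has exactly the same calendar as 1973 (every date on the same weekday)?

1962

Two years share a calendar iff Jan 1 falls on the same weekday and both are leap or both are common. 1973: Jan 1 is Monday, common year.
1972: Jan 1 Saturday, leap
1971: Jan 1 Friday, common
1970: Jan 1 Thursday, common
1969: Jan 1 Wednesday, common
1968: Jan 1 Monday, leap
1967: Jan 1 Sunday, common
1966: Jan 1 Saturday, common
1965: Jan 1 Friday, common
1964: Jan 1 Wednesday, leap
1963: Jan 1 Tuesday, common
1962: Jan 1 Monday, common
1962 matches on both conditions.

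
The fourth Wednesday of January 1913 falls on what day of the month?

22

January 1, 1913 is a Wednesday, so the first Wednesday is the 1st.
The fourth Wednesday is 1 + 21 = 22.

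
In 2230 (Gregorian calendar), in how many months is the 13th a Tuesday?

2

Check the 13th of each month of 2230: Jan 13: Wed, Feb 13: Sat, Mar 13: Sat, Apr 13: Tue, May 13: Thu, Jun 13: Sun, Jul 13: Tue, Aug 13: Fri, Sep 13: Mon, Oct 13: Wed, Nov 13: Sat, Dec 13: Mon.
Tuesday occurs in April, July — 2 months.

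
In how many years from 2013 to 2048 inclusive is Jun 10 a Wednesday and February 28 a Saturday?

Check each year's weekday for Jun 10 and February 28:
  2013: Mon/Thu  2014: Tue/Fri  2015: Wed/Sat ✓  2016: Fri/Sun  2017: Sat/Tue  2018: Sun/Wed  2019: Mon/Thu  2020: Wed/Fri  2021: Thu/Sun  2022: Fri/Mon  2023: Sat/Tue  2024: Mon/Wed  2025: Tue/Fri  2026: Wed/Sat ✓  …(8 more)…  2035: Sun/Wed  2036: Tue/Thu  2037: Wed/Sat ✓  2038: Thu/Sun  2039: Fri/Mon  2040: Sun/Tue  2041: Mon/Thu  2042: Tue/Fri  2043: Wed/Sat ✓  2044: Fri/Sun  2045: Sat/Tue  2046: Sun/Wed  2047: Mon/Thu  2048: Wed/Fri
Both conditions hold in: 2015, 2026, 2037, 2043 — 4.

4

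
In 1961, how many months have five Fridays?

A month of length L has five Fridays iff its first Friday is on day ≤ L−28 (so day 1–3 in a 31-day month, 1–2 in a 30-day month, day 1 in a leap February).
Checking each month of 1961: Jan starts Sun (31d); Feb starts Wed (28d); Mar starts Wed (31d) ✓; Apr starts Sat (30d); May starts Mon (31d); Jun starts Thu (30d) ✓; Jul starts Sat (31d); Aug starts Tue (31d); Sep starts Fri (30d) ✓; Oct starts Sun (31d); Nov starts Wed (30d); Dec starts Fri (31d) ✓.
Five-Friday months: March, June, September, December → 4.

4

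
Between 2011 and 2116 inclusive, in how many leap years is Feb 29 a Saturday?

Leap years in 2011–2116: 26 of them.
Feb 29 weekday advances by 5 (mod 7) from one leap year to the next four years later (or differs when a century non-leap intervenes).
Leap-day weekdays: 2012:Wed 2016:Mon 2020:Sat✓ 2024:Thu 2028:Tue 2032:Sun 2036:Fri 2040:Wed 2044:Mon 2048:Sat✓ 2052:Thu 2056:Tue 2060:Sun 2064:Fri 2068:Wed 2072:Mon 2076:Sat✓ 2080:Thu 2084:Tue 2088:Sun 2092:Fri 2096:Wed 2104:Fri 2108:Wed 2112:Mon 2116:Sat✓
Saturday: 2020, 2048, 2076, 2116 → 4.

4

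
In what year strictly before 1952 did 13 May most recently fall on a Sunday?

1951

From one year to the next, a fixed date's weekday advances by 1, or by 2 when a Feb 29 lies between the two dates.
1952: May 13 is Tuesday.
1951: Sunday (−2)
13 May falls on a Sunday in 1951.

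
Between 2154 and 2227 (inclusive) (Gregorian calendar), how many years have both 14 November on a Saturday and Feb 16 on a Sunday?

2

Check each year's weekday for 14 November and Feb 16:
  2154: Thu/Sat  2155: Fri/Sun  2156: Sun/Mon  2157: Mon/Wed  2158: Tue/Thu  2159: Wed/Fri  2160: Fri/Sat  2161: Sat/Mon  2162: Sun/Tue  2163: Mon/Wed  2164: Wed/Thu  2165: Thu/Sat  2166: Fri/Sun  2167: Sat/Mon  …(46 more)…  2214: Mon/Wed  2215: Tue/Thu  2216: Thu/Fri  2217: Fri/Sun  2218: Sat/Mon  2219: Sun/Tue  2220: Tue/Wed  2221: Wed/Fri  2222: Thu/Sat  2223: Fri/Sun  2224: Sun/Mon  2225: Mon/Wed  2226: Tue/Thu  2227: Wed/Fri
Both conditions hold in: 2172, 2212 — 2.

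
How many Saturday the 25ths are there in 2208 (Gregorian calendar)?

1

Check the 25th of each month of 2208: Jan 25: Mon, Feb 25: Thu, Mar 25: Fri, Apr 25: Mon, May 25: Wed, Jun 25: Sat, Jul 25: Mon, Aug 25: Thu, Sep 25: Sun, Oct 25: Tue, Nov 25: Fri, Dec 25: Sun.
Saturday occurs in June — 1 month.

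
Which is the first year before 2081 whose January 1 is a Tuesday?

2075

Jan 1 advances by 2 weekdays after a leap year and by 1 after a common year.
2081: Jan 1 is Wednesday.
2080: Monday (leap)
2079: Sunday
2078: Saturday
2077: Friday
2076: Wednesday (leap)
2075: Tuesday
2075 begins on a Tuesday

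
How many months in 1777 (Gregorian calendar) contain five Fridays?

A month of length L has five Fridays iff its first Friday is on day ≤ L−28 (so day 1–3 in a 31-day month, 1–2 in a 30-day month, day 1 in a leap February).
Checking each month of 1777: Jan starts Wed (31d) ✓; Feb starts Sat (28d); Mar starts Sat (31d); Apr starts Tue (30d); May starts Thu (31d) ✓; Jun starts Sun (30d); Jul starts Tue (31d); Aug starts Fri (31d) ✓; Sep starts Mon (30d); Oct starts Wed (31d) ✓; Nov starts Sat (30d); Dec starts Mon (31d).
Five-Friday months: January, May, August, October → 4.

4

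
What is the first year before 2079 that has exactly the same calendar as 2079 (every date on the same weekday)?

Two years share a calendar iff Jan 1 falls on the same weekday and both are leap or both are common. 2079: Jan 1 is Sunday, common year.
2078: Jan 1 Saturday, common
2077: Jan 1 Friday, common
2076: Jan 1 Wednesday, leap
2075: Jan 1 Tuesday, common
2074: Jan 1 Monday, common
2073: Jan 1 Sunday, common
2073 matches on both conditions.

2073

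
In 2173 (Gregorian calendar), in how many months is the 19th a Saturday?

1

Check the 19th of each month of 2173: Jan 19: Tue, Feb 19: Fri, Mar 19: Fri, Apr 19: Mon, May 19: Wed, Jun 19: Sat, Jul 19: Mon, Aug 19: Thu, Sep 19: Sun, Oct 19: Tue, Nov 19: Fri, Dec 19: Sun.
Saturday occurs in June — 1 month.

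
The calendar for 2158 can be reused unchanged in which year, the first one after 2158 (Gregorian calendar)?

Two years share a calendar iff Jan 1 falls on the same weekday and both are leap or both are common. 2158: Jan 1 is Sunday, common year.
2159: Jan 1 Monday, common
2160: Jan 1 Tuesday, leap
2161: Jan 1 Thursday, common
2162: Jan 1 Friday, common
2163: Jan 1 Saturday, common
2164: Jan 1 Sunday, leap
2165: Jan 1 Tuesday, common
2166: Jan 1 Wednesday, common
2167: Jan 1 Thursday, common
2168: Jan 1 Friday, leap
2169: Jan 1 Sunday, common
2169 matches on both conditions.

2169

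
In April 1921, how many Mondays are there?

4

April 1921 has 30 days and begins on Friday.
The first Monday is April 4.
Mondays fall on 4, 11, 18, 25 — that's 4.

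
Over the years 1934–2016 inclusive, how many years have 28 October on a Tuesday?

12

Track 28 October's weekday year by year (advancing +1, or +2 across a Feb 29):
  1934: Sun  1935: Mon (+1)  1936: Wed (+2)  1937: Thu (+1)  1938: Fri (+1)
  1939: Sat (+1)  1940: Mon (+2)  1941: Tue (+1) ✓  1942: Wed (+1)  1943: Thu (+1)
  1944: Sat (+2)  1945: Sun (+1)  1946: Mon (+1)  1947: Tue (+1) ✓  … (55 more years) …
  2003: Tue (+1) ✓  2004: Thu (+2)  2005: Fri (+1)  2006: Sat (+1)  2007: Sun (+1)
  2008: Tue (+2) ✓  2009: Wed (+1)  2010: Thu (+1)  2011: Fri (+1)  2012: Sun (+2)
  2013: Mon (+1)  2014: Tue (+1) ✓  2015: Wed (+1)  2016: Fri (+2)
Tuesday years: 1941, 1947, 1952, 1958, 1969, 1975, 1980, 1986, 1997, 2003, 2008, 2014 — 12 in total.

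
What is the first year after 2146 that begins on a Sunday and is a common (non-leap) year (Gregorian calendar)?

2147

Jan 1 advances by 2 weekdays after a leap year and by 1 after a common year.
2146: Jan 1 is Saturday.
2147: Sunday
2147 begins on a Sunday and is a common year.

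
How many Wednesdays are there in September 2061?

September 2061 has 30 days and begins on Thursday.
The first Wednesday is September 7.
Wednesdays fall on 7, 14, 21, 28 — that's 4.

4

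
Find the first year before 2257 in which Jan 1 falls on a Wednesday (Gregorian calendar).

2251

Jan 1 advances by 2 weekdays after a leap year and by 1 after a common year.
2257: Jan 1 is Thursday.
2256: Tuesday (leap)
2255: Monday
2254: Sunday
2253: Saturday
2252: Thursday (leap)
2251: Wednesday
2251 begins on a Wednesday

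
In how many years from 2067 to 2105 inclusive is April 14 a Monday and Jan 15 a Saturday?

0

Check each year's weekday for April 14 and Jan 15:
  2067: Thu/Sat  2068: Sat/Sun  2069: Sun/Tue  2070: Mon/Wed  2071: Tue/Thu  2072: Thu/Fri  2073: Fri/Sun  2074: Sat/Mon  2075: Sun/Tue  2076: Tue/Wed  2077: Wed/Fri  2078: Thu/Sat  2079: Fri/Sun  2080: Sun/Mon  …(11 more)…  2092: Mon/Tue  2093: Tue/Thu  2094: Wed/Fri  2095: Thu/Sat  2096: Sat/Sun  2097: Sun/Tue  2098: Mon/Wed  2099: Tue/Thu  2100: Wed/Fri  2101: Thu/Sat  2102: Fri/Sun  2103: Sat/Mon  2104: Mon/Tue  2105: Tue/Thu
Both conditions hold in: no year — 0.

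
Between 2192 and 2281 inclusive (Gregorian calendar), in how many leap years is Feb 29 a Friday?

2

Leap years in 2192–2281: 22 of them.
Feb 29 weekday advances by 5 (mod 7) from one leap year to the next four years later (or differs when a century non-leap intervenes).
Leap-day weekdays: 2192:Wed 2196:Mon 2204:Wed 2208:Mon 2212:Sat 2216:Thu 2220:Tue 2224:Sun 2228:Fri✓ 2232:Wed 2236:Mon 2240:Sat 2244:Thu 2248:Tue 2252:Sun 2256:Fri✓ 2260:Wed 2264:Mon 2268:Sat 2272:Thu 2276:Tue 2280:Sun
Friday: 2228, 2256 → 2.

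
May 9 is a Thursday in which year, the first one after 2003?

From one year to the next, a fixed date's weekday advances by 1, or by 2 when a Feb 29 lies between the two dates.
2003: May 9 is Friday.
2004: Sunday (+2)
2005: Monday (+1)
2006: Tuesday (+1)
2007: Wednesday (+1)
2008: Friday (+2)
2009: Saturday (+1)
2010: Sunday (+1)
2011: Monday (+1)
2012: Wednesday (+2)
2013: Thursday (+1)
May 9 falls on a Thursday in 2013.

2013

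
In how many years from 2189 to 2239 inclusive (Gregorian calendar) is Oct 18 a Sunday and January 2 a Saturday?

Check each year's weekday for Oct 18 and January 2:
  2189: Sun/Fri  2190: Mon/Sat  2191: Tue/Sun  2192: Thu/Mon  2193: Fri/Wed  2194: Sat/Thu  2195: Sun/Fri  2196: Tue/Sat  2197: Wed/Mon  2198: Thu/Tue  2199: Fri/Wed  2200: Sat/Thu  2201: Sun/Fri  2202: Mon/Sat  …(23 more)…  2226: Wed/Mon  2227: Thu/Tue  2228: Sat/Wed  2229: Sun/Fri  2230: Mon/Sat  2231: Tue/Sun  2232: Thu/Mon  2233: Fri/Wed  2234: Sat/Thu  2235: Sun/Fri  2236: Tue/Sat  2237: Wed/Mon  2238: Thu/Tue  2239: Fri/Wed
Both conditions hold in: no year — 0.

0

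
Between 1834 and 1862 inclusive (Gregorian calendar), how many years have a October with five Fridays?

October has 31 days; it has five Fridays when Friday falls among the first (month-length − 28) days — i.e. when October 1 is one of Friday/Thursday/Wednesday.
October 1 by year: 1834:Wed✓ 1835:Thu✓ 1836:Sat 1837:Sun 1838:Mon 1839:Tue 1840:Thu✓ 1841:Fri✓ 1842:Sat 1843:Sun 1844:Tue 1845:Wed✓ 1846:Thu✓ 1847:Fri✓ 1848:Sun 1849:Mon 1850:Tue 1851:Wed✓ 1852:Fri✓ 1853:Sat 1854:Sun 1855:Mon 1856:Wed✓ 1857:Thu✓ 1858:Fri✓ 1859:Sat 1860:Mon 1861:Tue 1862:Wed✓
Years with five Fridays: 1834, 1835, 1840, 1841, 1845, 1846, 1847, 1851, 1852, 1856, 1857, 1858, 1862 → 13.

13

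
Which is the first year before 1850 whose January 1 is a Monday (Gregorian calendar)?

Jan 1 advances by 2 weekdays after a leap year and by 1 after a common year.
1850: Jan 1 is Tuesday.
1849: Monday
1849 begins on a Monday

1849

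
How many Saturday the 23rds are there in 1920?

Check the 23rd of each month of 1920: Jan 23: Fri, Feb 23: Mon, Mar 23: Tue, Apr 23: Fri, May 23: Sun, Jun 23: Wed, Jul 23: Fri, Aug 23: Mon, Sep 23: Thu, Oct 23: Sat, Nov 23: Tue, Dec 23: Thu.
Saturday occurs in October — 1 month.

1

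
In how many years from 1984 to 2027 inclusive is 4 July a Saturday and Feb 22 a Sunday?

Check each year's weekday for 4 July and Feb 22:
  1984: Wed/Wed  1985: Thu/Fri  1986: Fri/Sat  1987: Sat/Sun ✓  1988: Mon/Mon  1989: Tue/Wed  1990: Wed/Thu  1991: Thu/Fri  1992: Sat/Sat  1993: Sun/Mon  1994: Mon/Tue  1995: Tue/Wed  1996: Thu/Thu  1997: Fri/Sat  …(16 more)…  2014: Fri/Sat  2015: Sat/Sun ✓  2016: Mon/Mon  2017: Tue/Wed  2018: Wed/Thu  2019: Thu/Fri  2020: Sat/Sat  2021: Sun/Mon  2022: Mon/Tue  2023: Tue/Wed  2024: Thu/Thu  2025: Fri/Sat  2026: Sat/Sun ✓  2027: Sun/Mon
Both conditions hold in: 1987, 1998, 2009, 2015, 2026 — 5.

5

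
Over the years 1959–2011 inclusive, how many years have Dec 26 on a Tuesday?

Track Dec 26's weekday year by year (advancing +1, or +2 across a Feb 29):
  1959: Sat  1960: Mon (+2)  1961: Tue (+1) ✓  1962: Wed (+1)  1963: Thu (+1)
  1964: Sat (+2)  1965: Sun (+1)  1966: Mon (+1)  1967: Tue (+1) ✓  1968: Thu (+2)
  1969: Fri (+1)  1970: Sat (+1)  1971: Sun (+1)  1972: Tue (+2) ✓  … (25 more years) …
  1998: Sat (+1)  1999: Sun (+1)  2000: Tue (+2) ✓  2001: Wed (+1)  2002: Thu (+1)
  2003: Fri (+1)  2004: Sun (+2)  2005: Mon (+1)  2006: Tue (+1) ✓  2007: Wed (+1)
  2008: Fri (+2)  2009: Sat (+1)  2010: Sun (+1)  2011: Mon (+1)
Tuesday years: 1961, 1967, 1972, 1978, 1989, 1995, 2000, 2006 — 8 in total.

8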